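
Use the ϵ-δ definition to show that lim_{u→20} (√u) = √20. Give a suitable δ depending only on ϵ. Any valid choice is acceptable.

δ = min(20, √20·ϵ)

Fix ϵ > 0. We want δ > 0 such that 0 < |u − 20| < δ implies |√u − √20| < ϵ.
Rationalise: √u − √20 = (u − 20)/(√u + √20), so |√u − √20| = |u − 20|/(√u + √20).
Restrict δ ≤ 20 so that |u − 20| < 20 forces u > 0, and then √u + √20 > √20.
Hence |√u − √20| < |u − 20|/√20, which is < ϵ once |u − 20| < √20·ϵ.
Take δ = min(20, √20·ϵ). If 0 < |u − 20| < δ then u > 0 and |√u − √20| < |u − 20|/√20 < ϵ.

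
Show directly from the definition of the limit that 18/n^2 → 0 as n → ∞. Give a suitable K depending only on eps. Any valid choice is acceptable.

K = (18/eps)^{1/2}

Fix eps > 0. For n ≥ 1, |18/n^2 − 0| = 18/n^2.
18/n^2 < eps ⇔ n^2 > 18/eps ⇔ n > (18/eps)^{1/2}.
Take K = (18/eps)^{1/2}. Then n > K implies 18/n^2 < eps.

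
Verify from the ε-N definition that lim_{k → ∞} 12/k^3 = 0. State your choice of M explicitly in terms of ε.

Fix ε > 0. For k ≥ 1, |12/k^3 − 0| = 12/k^3.
12/k^3 < ε ⇔ k^3 > 12/ε ⇔ k > (12/ε)^{1/3}.
Take M = (12/ε)^{1/3}. Then k > M implies 12/k^3 < ε.

M = (12/ε)^{1/3}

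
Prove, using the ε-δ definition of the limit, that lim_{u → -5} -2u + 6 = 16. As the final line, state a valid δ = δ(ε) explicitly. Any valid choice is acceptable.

δ = ε/2

Let ε > 0 be given. We need δ > 0 so that 0 < |u + 5| < δ implies |(-2u + 6) − 16| < ε.
|(-2u + 6) − 16| = |-2u - 10| = 2|u + 5|.
Thus it suffices that |u + 5| < ε/2.
Take δ = ε/2. If 0 < |u + 5| < δ then |(-2u + 6) − 16| = 2|u + 5| < 2·(ε/2) = ε.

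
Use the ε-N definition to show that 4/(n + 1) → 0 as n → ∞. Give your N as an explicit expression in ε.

N = 4/ε

Suppose ε > 0. For n ≥ 1, |4/(n + 1) − 0| = 4/(n + 1) ≤ 4/n.
We need 4/n < ε, i.e. n > 4/ε.
Take N = 4/ε. If n > N then |4/(n + 1)| ≤ 4/n < ε.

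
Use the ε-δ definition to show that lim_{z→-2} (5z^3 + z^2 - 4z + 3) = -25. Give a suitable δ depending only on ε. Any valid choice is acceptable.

Suppose ε > 0. We want δ > 0 such that 0 < |z + 2| < δ implies |(5z^3 + z^2 - 4z + 3) + 25| < ε.
(5z^3 + z^2 - 4z + 3) + 25 = 5z^3 + z^2 - 4z + 28 = (z + 2)(5z^2 - 9z + 14).
So |(5z^3 + z^2 - 4z + 3) + 25| = |z + 2|·|5z^2 - 9z + 14|.
Assume first that |z + 2| < 2, so |z| < 4. Then |5z^2 - 9z + 14| ≤ 5·4^2 + 9·4 + 14 = 130.
Hence |(5z^3 + z^2 - 4z + 3) + 25| ≤ 130|z + 2| < ε provided |z + 2| < ε/130.
Choosing δ = min(2, ε/130) ensures both conditions, hence |(5z^3 + z^2 - 4z + 3) + 25| < ε.

δ = min(2, ε/130)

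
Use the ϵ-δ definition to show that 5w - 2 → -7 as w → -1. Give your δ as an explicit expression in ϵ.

δ = ϵ/5

Suppose ϵ > 0. We need δ > 0 so that 0 < |w + 1| < δ implies |(5w - 2) + 7| < ϵ.
Since (5w - 2) + 7 = 5(w + 1), we have |(5w - 2) + 7| = 5|w + 1|.
Thus it suffices that |w + 1| < ϵ/5.
Take δ = ϵ/5. If 0 < |w + 1| < δ then |(5w - 2) + 7| = 5|w + 1| < 5·(ϵ/5) = ϵ.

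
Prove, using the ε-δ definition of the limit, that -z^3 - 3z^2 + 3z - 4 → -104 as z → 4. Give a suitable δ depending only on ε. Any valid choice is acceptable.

Suppose ε > 0. We want δ > 0 such that 0 < |z − 4| < δ implies |(-z^3 - 3z^2 + 3z - 4) + 104| < ε.
(-z^3 - 3z^2 + 3z - 4) + 104 = -z^3 - 3z^2 + 3z + 100 = (z − 4)(-z^2 - 7z - 25).
So |(-z^3 - 3z^2 + 3z - 4) + 104| = |z − 4|·|-z^2 - 7z - 25|.
Require δ ≤ 1. Then |z − 4| < 1 gives |z| < 5, and by the triangle inequality |-z^2 - 7z - 25| ≤ 5^2 + 7·5 + 25 = 85.
Hence |(-z^3 - 3z^2 + 3z - 4) + 104| ≤ 85|z − 4| < ε provided |z − 4| < ε/85.
Take δ = min(1, ε/85). Then 0 < |z − 4| < δ gives both |z − 4| < 1 and |z − 4| < ε/85, so |(-z^3 - 3z^2 + 3z - 4) + 104| < ε.

δ = min(1, ε/85)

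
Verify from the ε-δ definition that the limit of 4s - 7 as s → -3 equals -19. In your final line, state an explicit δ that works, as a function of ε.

δ = ε/4

Suppose ε > 0. We need δ > 0 so that 0 < |s + 3| < δ implies |(4s - 7) + 19| < ε.
Since (4s - 7) + 19 = 4(s + 3), we have |(4s - 7) + 19| = 4|s + 3|.
Thus it suffices that |s + 3| < ε/4.
Take δ = ε/4. If 0 < |s + 3| < δ then |(4s - 7) + 19| = 4|s + 3| < 4·(ε/4) = ε.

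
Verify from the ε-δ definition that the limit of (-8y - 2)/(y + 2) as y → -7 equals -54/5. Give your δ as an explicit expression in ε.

Fix ε > 0. We want δ > 0 with 0 < |y + 7| < δ ⇒ |(-8y - 2)/(y + 2) + 54/5| < ε.
Combining over a common denominator, (-8y - 2)/(y + 2) + 54/5 = [(-8y - 2)·(-5) − 54·(y + 2)] / [(-5)·(y + 2)] = -14(y + 7) / ((-5)(y + 2)).
So |(-8y - 2)/(y + 2) + 54/5| = 14|y + 7| / (5·|y + 2|).
Require δ ≤ 5/2, so |y + 2| ≥ |-5| − |y + 7| > 5 − 5/2 = 5/2.
Hence |(-8y - 2)/(y + 2) + 54/5| < 14|y + 7|/(5·(5/2)) = (28/25)|y + 7|, which is < ε once |y + 7| < (25/28)ε.
Take δ = min(5/2, (25/28)ε). Then 0 < |y + 7| < δ forces both bounds, so |(-8y - 2)/(y + 2) + 54/5| < ε.

δ = min(5/2, (25/28)ε)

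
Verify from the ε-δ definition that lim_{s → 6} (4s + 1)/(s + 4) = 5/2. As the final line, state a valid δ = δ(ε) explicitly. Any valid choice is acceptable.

δ = min(5, (10/3)ε)

Let ε > 0. We want δ > 0 with 0 < |s − 6| < δ ⇒ |(4s + 1)/(s + 4) − (5/2)| < ε.
Combining over a common denominator, (4s + 1)/(s + 4) − (5/2) = [(4s + 1)·10 − 25·(s + 4)] / [10·(s + 4)] = 15(s − 6) / (10(s + 4)).
So |(4s + 1)/(s + 4) − (5/2)| = 15|s − 6| / (10·|s + 4|).
Restrict δ ≤ 5. Then |s − 6| < 5 gives |s + 4| = |(s − 6) + 10| ≥ 10 − 5 = 5.
Hence |(4s + 1)/(s + 4) − (5/2)| < 15|s − 6|/(10·5) = (3/10)|s − 6|, which is < ε once |s − 6| < (10/3)ε.
Take δ = min(5, (10/3)ε). Then 0 < |s − 6| < δ forces both bounds, so |(4s + 1)/(s + 4) − (5/2)| < ε.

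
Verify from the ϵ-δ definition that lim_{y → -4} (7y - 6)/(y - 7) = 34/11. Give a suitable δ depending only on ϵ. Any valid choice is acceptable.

δ = min(11/2, (121/86)ϵ)

Fix ϵ > 0. We want δ > 0 with 0 < |y + 4| < δ ⇒ |(7y - 6)/(y - 7) − (34/11)| < ϵ.
Combining over a common denominator, (7y - 6)/(y - 7) − (34/11) = [(7y - 6)·(-11) − (-34)·(y - 7)] / [(-11)·(y - 7)] = -43(y + 4) / ((-11)(y - 7)).
So |(7y - 6)/(y - 7) − (34/11)| = 43|y + 4| / (11·|y − 7|).
Require δ ≤ 11/2, so |y − 7| ≥ |-11| − |y + 4| > 11 − 11/2 = 11/2.
Hence |(7y - 6)/(y - 7) − (34/11)| < 43|y + 4|/(11·(11/2)) = (86/121)|y + 4|, which is < ϵ once |y + 4| < (121/86)ϵ.
Take δ = min(11/2, (121/86)ϵ). Then 0 < |y + 4| < δ forces both bounds, so |(7y - 6)/(y - 7) − (34/11)| < ϵ.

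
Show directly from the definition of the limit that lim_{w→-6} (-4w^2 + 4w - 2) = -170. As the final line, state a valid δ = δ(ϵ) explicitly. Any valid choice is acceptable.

δ = min(1, ϵ/56)

Suppose ϵ > 0. We want δ > 0 such that 0 < |w + 6| < δ implies |(-4w^2 + 4w - 2) + 170| < ϵ.
(-4w^2 + 4w - 2) + 170 = -4w^2 + 4w + 168 = (w + 6)(-4w + 28).
So |(-4w^2 + 4w - 2) + 170| = |w + 6|·|-4w + 28|.
Assume first that |w + 6| < 1, so |w| < 7. Then |-4w + 28| ≤ 4·7 + 28 = 56.
Hence |(-4w^2 + 4w - 2) + 170| ≤ 56|w + 6| < ϵ provided |w + 6| < ϵ/56.
Take δ = min(1, ϵ/56). Then 0 < |w + 6| < δ gives both |w + 6| < 1 and |w + 6| < ϵ/56, so |(-4w^2 + 4w - 2) + 170| < ϵ.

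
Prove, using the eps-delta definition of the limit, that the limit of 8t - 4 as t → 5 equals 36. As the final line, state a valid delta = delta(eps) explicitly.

delta = eps/8

Let eps > 0. We need delta > 0 so that 0 < |t − 5| < delta implies |(8t - 4) − 36| < eps.
|(8t - 4) − 36| = |8t - 40| = 8|t − 5|.
Thus it suffices that |t − 5| < eps/8.
Take delta = eps/8. If 0 < |t − 5| < delta then |(8t - 4) − 36| = 8|t − 5| < 8·(eps/8) = eps.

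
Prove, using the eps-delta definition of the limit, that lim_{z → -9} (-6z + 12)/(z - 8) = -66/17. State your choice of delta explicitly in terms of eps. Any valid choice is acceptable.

Let eps > 0. We want delta > 0 with 0 < |z + 9| < delta ⇒ |(-6z + 12)/(z - 8) + 66/17| < eps.
Combining over a common denominator, (-6z + 12)/(z - 8) + 66/17 = [(-6z + 12)·(-17) − 66·(z - 8)] / [(-17)·(z - 8)] = 36(z + 9) / ((-17)(z - 8)).
So |(-6z + 12)/(z - 8) + 66/17| = 36|z + 9| / (17·|z − 8|).
Require delta ≤ 17/2, so |z − 8| ≥ |-17| − |z + 9| > 17 − 17/2 = 17/2.
Hence |(-6z + 12)/(z - 8) + 66/17| < 36|z + 9|/(17·(17/2)) = (72/289)|z + 9|, which is < eps once |z + 9| < (289/72)eps.
Take delta = min(17/2, (289/72)eps). Then 0 < |z + 9| < delta forces both bounds, so |(-6z + 12)/(z - 8) + 66/17| < eps.

delta = min(17/2, (289/72)eps)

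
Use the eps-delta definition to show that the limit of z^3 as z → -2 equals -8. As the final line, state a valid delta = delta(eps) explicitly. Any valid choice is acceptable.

Fix eps > 0. We seek delta > 0 with 0 < |z + 2| < delta ⇒ |z^3 + 8| < eps.
Factor: z^3 + 8 = (z + 2)(z^2 - 2z + 4), so |z^3 + 8| = |z + 2|·|z^2 - 2z + 4|.
Impose delta ≤ 1 so that |z| < 3; then |z^2 - 2z + 4| ≤ 19.
Hence |z^3 + 8| ≤ 19|z + 2|, which is < eps once |z + 2| < eps/19.
Take delta = min(1, eps/19). If 0 < |z + 2| < delta then both bounds hold and |z^3 + 8| ≤ 19|z + 2| < 19·(eps/19) = eps.

delta = min(1, eps/19)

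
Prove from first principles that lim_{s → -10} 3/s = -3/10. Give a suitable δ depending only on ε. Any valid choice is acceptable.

δ = min(5, (50/3)ε)

Let ε > 0 be given. We seek δ > 0 such that 0 < |s + 10| < δ implies |3/s + 3/10| < ε.
|3/s + 3/10| = 3·|-10 − s|/(10·|s|) = 3|s + 10|/(10|s|).
Require δ ≤ 5 so that |s| > 10 − 5 = 5, hence 10|s| > 50.
Then |3/s + 3/10| < 3|s + 10|/50, which is < ε when |s + 10| < (50/3)ε.
Take δ = min(5, (50/3)ε). Then 0 < |s + 10| < δ gives both |s + 10| < 5 and |s + 10| < (50/3)ε, so |3/s + 3/10| < ε.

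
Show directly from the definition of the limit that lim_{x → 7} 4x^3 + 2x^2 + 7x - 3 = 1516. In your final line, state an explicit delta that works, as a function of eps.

Fix eps > 0. We want delta > 0 such that 0 < |x − 7| < delta implies |(4x^3 + 2x^2 + 7x - 3) − 1516| < eps.
(4x^3 + 2x^2 + 7x - 3) − 1516 = 4x^3 + 2x^2 + 7x - 1519 = (x − 7)(4x^2 + 30x + 217).
So |(4x^3 + 2x^2 + 7x - 3) − 1516| = |x − 7|·|4x^2 + 30x + 217|.
Assume first that |x − 7| < 2, so |x| < 9. Then |4x^2 + 30x + 217| ≤ 4·9^2 + 30·9 + 217 = 811.
Hence |(4x^3 + 2x^2 + 7x - 3) − 1516| ≤ 811|x − 7| < eps provided |x − 7| < eps/811.
Choosing delta = min(2, eps/811) ensures both conditions, hence |(4x^3 + 2x^2 + 7x - 3) − 1516| < eps.

delta = min(2, eps/811)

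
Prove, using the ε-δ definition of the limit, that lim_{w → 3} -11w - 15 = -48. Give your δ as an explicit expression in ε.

δ = ε/11

Suppose ε > 0. We need δ > 0 so that 0 < |w − 3| < δ implies |(-11w - 15) + 48| < ε.
Since (-11w - 15) + 48 = -11(w − 3), we have |(-11w - 15) + 48| = 11|w − 3|.
So 11|w − 3| < ε exactly when |w − 3| < ε/11.
Choosing δ = ε/11 gives |(-11w - 15) + 48| = 11|w − 3| < ε whenever |w − 3| < δ.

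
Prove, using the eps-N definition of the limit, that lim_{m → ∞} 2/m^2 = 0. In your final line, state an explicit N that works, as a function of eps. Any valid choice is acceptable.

Let eps > 0 be given. For m ≥ 1, |2/m^2 − 0| = 2/m^2.
2/m^2 < eps ⇔ m^2 > 2/eps ⇔ m > (2/eps)^{1/2}.
Take N = (2/eps)^{1/2}. Then m > N implies 2/m^2 < eps.

N = (2/eps)^{1/2}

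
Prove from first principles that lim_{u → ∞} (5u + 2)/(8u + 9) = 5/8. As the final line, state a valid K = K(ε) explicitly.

K = (29/64)/ε

Fix ε > 0. We seek K > 0 such that u > K implies |(5u + 2)/(8u + 9) − (5/8)| < ε.
(5u + 2)/(8u + 9) − (5/8) = (8(5u + 2) − 5(8u + 9)) / (8(8u + 9)) = -29/(8(8u + 9)).
For u > 0 we have 8u + 9 > 8u, so |(5u + 2)/(8u + 9) − (5/8)| = 29/(8(8u + 9)) < 29/(8·8u) = (29/64)/u.
Thus |(5u + 2)/(8u + 9) − (5/8)| < ε whenever u > (29/64)/ε.
Take K = (29/64)/ε. If u > K then |(5u + 2)/(8u + 9) − (5/8)| < (29/64)/u < ε.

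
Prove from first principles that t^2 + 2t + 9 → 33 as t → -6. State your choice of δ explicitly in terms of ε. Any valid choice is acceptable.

δ = min(1, ε/11)

Let ε > 0 be given. We want δ > 0 such that 0 < |t + 6| < δ implies |(t^2 + 2t + 9) − 33| < ε.
(t^2 + 2t + 9) − 33 = t^2 + 2t - 24 = (t + 6)(t - 4).
So |(t^2 + 2t + 9) − 33| = |t + 6|·|t - 4|.
Require δ ≤ 1. Then |t + 6| < 1 gives |t| < 7, and by the triangle inequality |t - 4| ≤ 7 + 4 = 11.
Hence |(t^2 + 2t + 9) − 33| ≤ 11|t + 6| < ε provided |t + 6| < ε/11.
Choosing δ = min(1, ε/11) ensures both conditions, hence |(t^2 + 2t + 9) − 33| < ε.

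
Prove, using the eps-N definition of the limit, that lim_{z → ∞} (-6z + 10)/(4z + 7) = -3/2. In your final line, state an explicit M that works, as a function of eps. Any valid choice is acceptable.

M = (41/8)/eps

Let eps > 0. We seek M > 0 such that z > M implies |(-6z + 10)/(4z + 7) + 3/2| < eps.
(-6z + 10)/(4z + 7) + 3/2 = (4(-6z + 10) − (-6)(4z + 7)) / (4(4z + 7)) = 82/(4(4z + 7)).
For z > 0 we have 4z + 7 > 4z, so |(-6z + 10)/(4z + 7) + 3/2| = 82/(4(4z + 7)) < 82/(4·4z) = (41/8)/z.
Thus |(-6z + 10)/(4z + 7) + 3/2| < eps whenever z > (41/8)/eps.
Take M = (41/8)/eps. If z > M then |(-6z + 10)/(4z + 7) + 3/2| < (41/8)/z < eps.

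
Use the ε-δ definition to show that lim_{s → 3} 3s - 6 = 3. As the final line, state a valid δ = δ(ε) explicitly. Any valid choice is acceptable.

δ = ε/3

Fix ε > 0. We need δ > 0 so that 0 < |s − 3| < δ implies |(3s - 6) − 3| < ε.
Since (3s - 6) − 3 = 3(s − 3), we have |(3s - 6) − 3| = 3|s − 3|.
Thus it suffices that |s − 3| < ε/3.
Take δ = ε/3. If 0 < |s − 3| < δ then |(3s - 6) − 3| = 3|s − 3| < 3·(ε/3) = ε.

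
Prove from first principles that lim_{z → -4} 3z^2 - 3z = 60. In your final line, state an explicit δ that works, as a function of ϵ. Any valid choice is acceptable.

δ = min(2, ϵ/33)

Suppose ϵ > 0. We want δ > 0 such that 0 < |z + 4| < δ implies |(3z^2 - 3z) − 60| < ϵ.
(3z^2 - 3z) − 60 = 3z^2 - 3z - 60 = (z + 4)(3z - 15).
So |(3z^2 - 3z) − 60| = |z + 4|·|3z - 15|.
Require δ ≤ 2. Then |z + 4| < 2 gives |z| < 6, and by the triangle inequality |3z - 15| ≤ 3·6 + 15 = 33.
Hence |(3z^2 - 3z) − 60| ≤ 33|z + 4| < ϵ provided |z + 4| < ϵ/33.
Take δ = min(2, ϵ/33). Then 0 < |z + 4| < δ gives both |z + 4| < 2 and |z + 4| < ϵ/33, so |(3z^2 - 3z) − 60| < ϵ.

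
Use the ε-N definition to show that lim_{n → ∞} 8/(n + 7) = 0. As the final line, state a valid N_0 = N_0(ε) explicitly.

N_0 = 8/ε

Let ε > 0 be given. For n ≥ 1, |8/(n + 7) − 0| = 8/(n + 7) ≤ 8/n.
We need 8/n < ε, i.e. n > 8/ε.
Take N_0 = 8/ε. If n > N_0 then |8/(n + 7)| ≤ 8/n < ε.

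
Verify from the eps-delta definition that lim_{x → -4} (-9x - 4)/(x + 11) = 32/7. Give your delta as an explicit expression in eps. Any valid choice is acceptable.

delta = min(7/2, (49/190)eps)

Let eps > 0 be given. We want delta > 0 with 0 < |x + 4| < delta ⇒ |(-9x - 4)/(x + 11) − (32/7)| < eps.
Combining over a common denominator, (-9x - 4)/(x + 11) − (32/7) = [(-9x - 4)·7 − 32·(x + 11)] / [7·(x + 11)] = -95(x + 4) / (7(x + 11)).
So |(-9x - 4)/(x + 11) − (32/7)| = 95|x + 4| / (7·|x + 11|).
Restrict delta ≤ 7/2. Then |x + 4| < 7/2 gives |x + 11| = |(x + 4) + 7| ≥ 7 − 7/2 = 7/2.
Hence |(-9x - 4)/(x + 11) − (32/7)| < 95|x + 4|/(7·(7/2)) = (190/49)|x + 4|, which is < eps once |x + 4| < (49/190)eps.
Take delta = min(7/2, (49/190)eps). Then 0 < |x + 4| < delta forces both bounds, so |(-9x - 4)/(x + 11) − (32/7)| < eps.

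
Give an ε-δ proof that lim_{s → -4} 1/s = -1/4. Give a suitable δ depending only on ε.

Fix ε > 0. We seek δ > 0 such that 0 < |s + 4| < δ implies |1/s + 1/4| < ε.
|1/s + 1/4| = |-4 − s|/(4·|s|) = |s + 4|/(4|s|).
Restrict δ ≤ 2. Then |s + 4| < 2 gives |s| > 2, so 4|s| > 8.
Then |1/s + 1/4| < |s + 4|/8, which is < ε when |s + 4| < 8ε.
Take δ = min(2, 8ε). Then 0 < |s + 4| < δ gives both |s + 4| < 2 and |s + 4| < 8ε, so |1/s + 1/4| < ε.

δ = min(2, 8ε)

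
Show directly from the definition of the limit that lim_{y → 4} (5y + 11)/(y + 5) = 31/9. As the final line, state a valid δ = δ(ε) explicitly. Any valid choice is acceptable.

Suppose ε > 0. We want δ > 0 with 0 < |y − 4| < δ ⇒ |(5y + 11)/(y + 5) − (31/9)| < ε.
Combining over a common denominator, (5y + 11)/(y + 5) − (31/9) = [(5y + 11)·9 − 31·(y + 5)] / [9·(y + 5)] = 14(y − 4) / (9(y + 5)).
So |(5y + 11)/(y + 5) − (31/9)| = 14|y − 4| / (9·|y + 5|).
Restrict δ ≤ 9/2. Then |y − 4| < 9/2 gives |y + 5| = |(y − 4) + 9| ≥ 9 − 9/2 = 9/2.
Hence |(5y + 11)/(y + 5) − (31/9)| < 14|y − 4|/(9·(9/2)) = (28/81)|y − 4|, which is < ε once |y − 4| < (81/28)ε.
Take δ = min(9/2, (81/28)ε). Then 0 < |y − 4| < δ forces both bounds, so |(5y + 11)/(y + 5) − (31/9)| < ε.

δ = min(9/2, (81/28)ε)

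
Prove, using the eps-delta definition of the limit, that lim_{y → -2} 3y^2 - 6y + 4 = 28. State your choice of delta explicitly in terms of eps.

Suppose eps > 0. We want delta > 0 such that 0 < |y + 2| < delta implies |(3y^2 - 6y + 4) − 28| < eps.
(3y^2 - 6y + 4) − 28 = 3y^2 - 6y - 24 = (y + 2)(3y - 12).
So |(3y^2 - 6y + 4) − 28| = |y + 2|·|3y - 12|.
Assume first that |y + 2| < 2, so |y| < 4. Then |3y - 12| ≤ 3·4 + 12 = 24.
Hence |(3y^2 - 6y + 4) − 28| ≤ 24|y + 2| < eps provided |y + 2| < eps/24.
Take delta = min(2, eps/24). Then 0 < |y + 2| < delta gives both |y + 2| < 2 and |y + 2| < eps/24, so |(3y^2 - 6y + 4) − 28| < eps.

delta = min(2, eps/24)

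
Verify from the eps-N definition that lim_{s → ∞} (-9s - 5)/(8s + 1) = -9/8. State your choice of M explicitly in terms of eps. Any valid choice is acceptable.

Fix eps > 0. We seek M > 0 such that s > M implies |(-9s - 5)/(8s + 1) + 9/8| < eps.
(-9s - 5)/(8s + 1) + 9/8 = (8(-9s - 5) − (-9)(8s + 1)) / (8(8s + 1)) = -31/(8(8s + 1)).
For s > 0 we have 8s + 1 > 8s, so |(-9s - 5)/(8s + 1) + 9/8| = 31/(8(8s + 1)) < 31/(8·8s) = (31/64)/s.
Thus |(-9s - 5)/(8s + 1) + 9/8| < eps whenever s > (31/64)/eps.
Take M = (31/64)/eps. If s > M then |(-9s - 5)/(8s + 1) + 9/8| < (31/64)/s < eps.

M = (31/64)/eps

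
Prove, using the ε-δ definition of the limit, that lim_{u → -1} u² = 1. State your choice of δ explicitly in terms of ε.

δ = min(2, ε/4)

Fix ε > 0. We seek δ > 0 with 0 < |u + 1| < δ ⇒ |u² − 1| < ε.
Factor: u² − 1 = (u + 1)(u - 1), so |u² − 1| = |u + 1|·|u - 1|.
Impose δ ≤ 2 so that |u| < 3; then |u - 1| ≤ 4.
Hence |u² − 1| ≤ 4|u + 1|, which is < ε once |u + 1| < ε/4.
Take δ = min(2, ε/4). If 0 < |u + 1| < δ then both bounds hold and |u² − 1| ≤ 4|u + 1| < 4·(ε/4) = ε.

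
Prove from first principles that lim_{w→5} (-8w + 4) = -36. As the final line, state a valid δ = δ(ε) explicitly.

Fix ε > 0. We need δ > 0 so that 0 < |w − 5| < δ implies |(-8w + 4) + 36| < ε.
|(-8w + 4) + 36| = |-8w + 40| = 8|w − 5|.
So 8|w − 5| < ε exactly when |w − 5| < ε/8.
Take δ = ε/8. If 0 < |w − 5| < δ then |(-8w + 4) + 36| = 8|w − 5| < 8·(ε/8) = ε.

δ = ε/8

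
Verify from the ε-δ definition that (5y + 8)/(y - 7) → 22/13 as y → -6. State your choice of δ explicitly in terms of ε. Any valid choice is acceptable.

δ = min(13/2, (169/86)ε)

Suppose ε > 0. We want δ > 0 with 0 < |y + 6| < δ ⇒ |(5y + 8)/(y - 7) − (22/13)| < ε.
Combining over a common denominator, (5y + 8)/(y - 7) − (22/13) = [(5y + 8)·(-13) − (-22)·(y - 7)] / [(-13)·(y - 7)] = -43(y + 6) / ((-13)(y - 7)).
So |(5y + 8)/(y - 7) − (22/13)| = 43|y + 6| / (13·|y − 7|).
Require δ ≤ 13/2, so |y − 7| ≥ |-13| − |y + 6| > 13 − 13/2 = 13/2.
Hence |(5y + 8)/(y - 7) − (22/13)| < 43|y + 6|/(13·(13/2)) = (86/169)|y + 6|, which is < ε once |y + 6| < (169/86)ε.
Take δ = min(13/2, (169/86)ε). Then 0 < |y + 6| < δ forces both bounds, so |(5y + 8)/(y - 7) − (22/13)| < ε.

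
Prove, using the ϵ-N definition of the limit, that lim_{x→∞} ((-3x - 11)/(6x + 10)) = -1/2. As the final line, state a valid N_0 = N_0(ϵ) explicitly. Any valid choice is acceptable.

N_0 = 1/ϵ

Let ϵ > 0. We seek N_0 > 0 such that x > N_0 implies |(-3x - 11)/(6x + 10) + 1/2| < ϵ.
(-3x - 11)/(6x + 10) + 1/2 = (6(-3x - 11) − (-3)(6x + 10)) / (6(6x + 10)) = -36/(6(6x + 10)).
For x > 0 we have 6x + 10 > 6x, so |(-3x - 11)/(6x + 10) + 1/2| = 36/(6(6x + 10)) < 36/(6·6x) = 1/x.
Thus |(-3x - 11)/(6x + 10) + 1/2| < ϵ whenever x > 1/ϵ.
Take N_0 = 1/ϵ. If x > N_0 then |(-3x - 11)/(6x + 10) + 1/2| < 1/x < ϵ.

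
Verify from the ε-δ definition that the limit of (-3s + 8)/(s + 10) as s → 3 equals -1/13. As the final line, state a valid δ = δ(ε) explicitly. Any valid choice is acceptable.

Fix ε > 0. We want δ > 0 with 0 < |s − 3| < δ ⇒ |(-3s + 8)/(s + 10) + 1/13| < ε.
Combining over a common denominator, (-3s + 8)/(s + 10) + 1/13 = [(-3s + 8)·13 − (-1)·(s + 10)] / [13·(s + 10)] = -38(s − 3) / (13(s + 10)).
So |(-3s + 8)/(s + 10) + 1/13| = 38|s − 3| / (13·|s + 10|).
Restrict δ ≤ 13/2. Then |s − 3| < 13/2 gives |s + 10| = |(s − 3) + 13| ≥ 13 − 13/2 = 13/2.
Hence |(-3s + 8)/(s + 10) + 1/13| < 38|s − 3|/(13·(13/2)) = (76/169)|s − 3|, which is < ε once |s − 3| < (169/76)ε.
Take δ = min(13/2, (169/76)ε). Then 0 < |s − 3| < δ forces both bounds, so |(-3s + 8)/(s + 10) + 1/13| < ε.

δ = min(13/2, (169/76)ε)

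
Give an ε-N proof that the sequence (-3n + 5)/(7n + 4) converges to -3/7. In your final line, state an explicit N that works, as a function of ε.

Let ε > 0. For n ≥ 1, |(-3n + 5)/(7n + 4) + 3/7| = |47|/(7(7n + 4)) = 47/(7(7n + 4)).
Since 7n + 4 ≥ 7n for n ≥ 1, this is ≤ 47/(7·7n) = (47/49)/n.
So |(-3n + 5)/(7n + 4) + 3/7| < ε whenever n > (47/49)/ε.
Take N = (47/49)/ε. If n > N then |(-3n + 5)/(7n + 4) + 3/7| ≤ (47/49)/n < ε.

N = (47/49)/ε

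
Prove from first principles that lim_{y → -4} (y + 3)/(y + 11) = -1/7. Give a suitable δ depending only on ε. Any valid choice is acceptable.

Fix ε > 0. We want δ > 0 with 0 < |y + 4| < δ ⇒ |(y + 3)/(y + 11) + 1/7| < ε.
Combining over a common denominator, (y + 3)/(y + 11) + 1/7 = [(y + 3)·7 − (-1)·(y + 11)] / [7·(y + 11)] = 8(y + 4) / (7(y + 11)).
So |(y + 3)/(y + 11) + 1/7| = 8|y + 4| / (7·|y + 11|).
Require δ ≤ 7/2, so |y + 11| ≥ |7| − |y + 4| > 7 − 7/2 = 7/2.
Hence |(y + 3)/(y + 11) + 1/7| < 8|y + 4|/(7·(7/2)) = (16/49)|y + 4|, which is < ε once |y + 4| < (49/16)ε.
Take δ = min(7/2, (49/16)ε). Then 0 < |y + 4| < δ forces both bounds, so |(y + 3)/(y + 11) + 1/7| < ε.

δ = min(7/2, (49/16)ε)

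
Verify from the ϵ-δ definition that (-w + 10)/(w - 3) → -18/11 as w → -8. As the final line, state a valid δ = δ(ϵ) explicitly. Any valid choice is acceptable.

Let ϵ > 0 be given. We want δ > 0 with 0 < |w + 8| < δ ⇒ |(-w + 10)/(w - 3) + 18/11| < ϵ.
Combining over a common denominator, (-w + 10)/(w - 3) + 18/11 = [(-w + 10)·(-11) − 18·(w - 3)] / [(-11)·(w - 3)] = -7(w + 8) / ((-11)(w - 3)).
So |(-w + 10)/(w - 3) + 18/11| = 7|w + 8| / (11·|w − 3|).
Require δ ≤ 11/2, so |w − 3| ≥ |-11| − |w + 8| > 11 − 11/2 = 11/2.
Hence |(-w + 10)/(w - 3) + 18/11| < 7|w + 8|/(11·(11/2)) = (14/121)|w + 8|, which is < ϵ once |w + 8| < (121/14)ϵ.
Take δ = min(11/2, (121/14)ϵ). Then 0 < |w + 8| < δ forces both bounds, so |(-w + 10)/(w - 3) + 18/11| < ϵ.

δ = min(11/2, (121/14)ϵ)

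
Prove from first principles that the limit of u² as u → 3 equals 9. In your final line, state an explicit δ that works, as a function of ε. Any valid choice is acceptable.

Let ε > 0. We seek δ > 0 with 0 < |u − 3| < δ ⇒ |u² − 9| < ε.
Factor: u² − 9 = (u − 3)(u + 3), so |u² − 9| = |u − 3|·|u + 3|.
Impose δ ≤ 1 so that |u| < 4; then |u + 3| ≤ 7.
Hence |u² − 9| ≤ 7|u − 3|, which is < ε once |u − 3| < ε/7.
Take δ = min(1, ε/7). If 0 < |u − 3| < δ then both bounds hold and |u² − 9| ≤ 7|u − 3| < 7·(ε/7) = ε.

δ = min(1, ε/7)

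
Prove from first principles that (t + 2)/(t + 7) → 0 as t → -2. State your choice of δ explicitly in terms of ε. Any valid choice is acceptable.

Let ε > 0. We want δ > 0 with 0 < |t + 2| < δ ⇒ |(t + 2)/(t + 7) − 0| < ε.
Combining over a common denominator, (t + 2)/(t + 7) − 0 = [(t + 2)·5 − 0·(t + 7)] / [5·(t + 7)] = 5(t + 2) / (5(t + 7)).
So |(t + 2)/(t + 7) − 0| = 5|t + 2| / (5·|t + 7|).
Restrict δ ≤ 5/2. Then |t + 2| < 5/2 gives |t + 7| = |(t + 2) + 5| ≥ 5 − 5/2 = 5/2.
Hence |(t + 2)/(t + 7) − 0| < 5|t + 2|/(5·(5/2)) = (2/5)|t + 2|, which is < ε once |t + 2| < (5/2)ε.
Take δ = min(5/2, (5/2)ε). Then 0 < |t + 2| < δ forces both bounds, so |(t + 2)/(t + 7) − 0| < ε.

δ = min(5/2, (5/2)ε)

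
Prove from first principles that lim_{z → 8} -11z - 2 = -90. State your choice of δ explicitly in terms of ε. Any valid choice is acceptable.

δ = ε/11

Let ε > 0 be given. We need δ > 0 so that 0 < |z − 8| < δ implies |(-11z - 2) + 90| < ε.
|(-11z - 2) + 90| = |-11z + 88| = 11|z − 8|.
So 11|z − 8| < ε exactly when |z − 8| < ε/11.
Take δ = ε/11. If 0 < |z − 8| < δ then |(-11z - 2) + 90| = 11|z − 8| < 11·(ε/11) = ε.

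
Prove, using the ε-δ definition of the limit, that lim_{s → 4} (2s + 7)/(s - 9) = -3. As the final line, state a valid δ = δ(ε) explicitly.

Let ε > 0. We want δ > 0 with 0 < |s − 4| < δ ⇒ |(2s + 7)/(s - 9) + 3| < ε.
Combining over a common denominator, (2s + 7)/(s - 9) + 3 = [(2s + 7)·(-5) − 15·(s - 9)] / [(-5)·(s - 9)] = -25(s − 4) / ((-5)(s - 9)).
So |(2s + 7)/(s - 9) + 3| = 25|s − 4| / (5·|s − 9|).
Restrict δ ≤ 5/2. Then |s − 4| < 5/2 gives |s − 9| = |(s − 4) + (-5)| ≥ 5 − 5/2 = 5/2.
Hence |(2s + 7)/(s - 9) + 3| < 25|s − 4|/(5·(5/2)) = 2|s − 4|, which is < ε once |s − 4| < (1/2)ε.
Take δ = min(5/2, (1/2)ε). Then 0 < |s − 4| < δ forces both bounds, so |(2s + 7)/(s - 9) + 3| < ε.

δ = min(5/2, (1/2)ε)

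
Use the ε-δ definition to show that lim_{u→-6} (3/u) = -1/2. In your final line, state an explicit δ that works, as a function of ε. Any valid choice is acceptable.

Let ε > 0. We seek δ > 0 such that 0 < |u + 6| < δ implies |3/u + 1/2| < ε.
|3/u + 1/2| = 3·|-6 − u|/(6·|u|) = 3|u + 6|/(6|u|).
Require δ ≤ 3 so that |u| > 6 − 3 = 3, hence 6|u| > 18.
Then |3/u + 1/2| < 3|u + 6|/18, which is < ε when |u + 6| < 6ε.
Take δ = min(3, 6ε). Then 0 < |u + 6| < δ gives both |u + 6| < 3 and |u + 6| < 6ε, so |3/u + 1/2| < ε.

δ = min(3, 6ε)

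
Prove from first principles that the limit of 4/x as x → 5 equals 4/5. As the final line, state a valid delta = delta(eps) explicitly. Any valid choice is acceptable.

delta = min(5/2, (25/8)eps)

Let eps > 0 be given. We seek delta > 0 such that 0 < |x − 5| < delta implies |4/x − (4/5)| < eps.
|4/x − (4/5)| = 4·|5 − x|/(5·|x|) = 4|x − 5|/(5|x|).
Restrict delta ≤ 5/2. Then |x − 5| < 5/2 gives |x| > 5/2, so 5|x| > 25/2.
Then |4/x − (4/5)| < 4|x − 5|/(25/2), which is < eps when |x − 5| < (25/8)eps.
Take delta = min(5/2, (25/8)eps). Then 0 < |x − 5| < delta gives both |x − 5| < 5/2 and |x − 5| < (25/8)eps, so |4/x − (4/5)| < eps.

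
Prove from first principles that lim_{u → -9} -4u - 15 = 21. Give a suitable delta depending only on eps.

delta = eps/4

Fix eps > 0. We need delta > 0 so that 0 < |u + 9| < delta implies |(-4u - 15) − 21| < eps.
Since (-4u - 15) − 21 = -4(u + 9), we have |(-4u - 15) − 21| = 4|u + 9|.
So 4|u + 9| < eps exactly when |u + 9| < eps/4.
Choosing delta = eps/4 gives |(-4u - 15) − 21| = 4|u + 9| < eps whenever |u + 9| < delta.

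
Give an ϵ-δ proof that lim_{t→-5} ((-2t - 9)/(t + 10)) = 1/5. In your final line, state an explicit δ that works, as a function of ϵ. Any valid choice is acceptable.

δ = min(5/2, (25/22)ϵ)

Let ϵ > 0 be given. We want δ > 0 with 0 < |t + 5| < δ ⇒ |(-2t - 9)/(t + 10) − (1/5)| < ϵ.
Combining over a common denominator, (-2t - 9)/(t + 10) − (1/5) = [(-2t - 9)·5 − 1·(t + 10)] / [5·(t + 10)] = -11(t + 5) / (5(t + 10)).
So |(-2t - 9)/(t + 10) − (1/5)| = 11|t + 5| / (5·|t + 10|).
Restrict δ ≤ 5/2. Then |t + 5| < 5/2 gives |t + 10| = |(t + 5) + 5| ≥ 5 − 5/2 = 5/2.
Hence |(-2t - 9)/(t + 10) − (1/5)| < 11|t + 5|/(5·(5/2)) = (22/25)|t + 5|, which is < ϵ once |t + 5| < (25/22)ϵ.
Take δ = min(5/2, (25/22)ϵ). Then 0 < |t + 5| < δ forces both bounds, so |(-2t - 9)/(t + 10) − (1/5)| < ϵ.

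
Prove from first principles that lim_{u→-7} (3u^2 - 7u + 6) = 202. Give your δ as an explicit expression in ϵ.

δ = min(2, ϵ/55)

Suppose ϵ > 0. We want δ > 0 such that 0 < |u + 7| < δ implies |(3u^2 - 7u + 6) − 202| < ϵ.
(3u^2 - 7u + 6) − 202 = 3u^2 - 7u - 196 = (u + 7)(3u - 28).
So |(3u^2 - 7u + 6) − 202| = |u + 7|·|3u - 28|.
Assume first that |u + 7| < 2, so |u| < 9. Then |3u - 28| ≤ 3·9 + 28 = 55.
Hence |(3u^2 - 7u + 6) − 202| ≤ 55|u + 7| < ϵ provided |u + 7| < ϵ/55.
Choosing δ = min(2, ϵ/55) ensures both conditions, hence |(3u^2 - 7u + 6) − 202| < ϵ.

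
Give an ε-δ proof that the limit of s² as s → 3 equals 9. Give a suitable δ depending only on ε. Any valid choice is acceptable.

δ = min(1, ε/7)

Let ε > 0. We seek δ > 0 with 0 < |s − 3| < δ ⇒ |s² − 9| < ε.
Factor: s² − 9 = (s − 3)(s + 3), so |s² − 9| = |s − 3|·|s + 3|.
Restrict δ ≤ 1. Then |s − 3| < 1 gives |s| < 4, so by the triangle inequality |s + 3| ≤ 4 + 3 = 7.
Hence |s² − 9| ≤ 7|s − 3|, which is < ε once |s − 3| < ε/7.
Take δ = min(1, ε/7). If 0 < |s − 3| < δ then both bounds hold and |s² − 9| ≤ 7|s − 3| < 7·(ε/7) = ε.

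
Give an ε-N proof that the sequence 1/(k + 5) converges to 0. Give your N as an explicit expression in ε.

Fix ε > 0. For k ≥ 1, |1/(k + 5) − 0| = 1/(k + 5) ≤ 1/k.
We need 1/k < ε, i.e. k > 1/ε.
Take N = 1/ε. If k > N then |1/(k + 5)| ≤ 1/k < ε.

N = 1/ε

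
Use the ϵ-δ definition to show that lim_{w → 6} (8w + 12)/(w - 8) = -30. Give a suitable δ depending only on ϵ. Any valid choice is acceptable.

Let ϵ > 0 be given. We want δ > 0 with 0 < |w − 6| < δ ⇒ |(8w + 12)/(w - 8) + 30| < ϵ.
Combining over a common denominator, (8w + 12)/(w - 8) + 30 = [(8w + 12)·(-2) − 60·(w - 8)] / [(-2)·(w - 8)] = -76(w − 6) / ((-2)(w - 8)).
So |(8w + 12)/(w - 8) + 30| = 76|w − 6| / (2·|w − 8|).
Restrict δ ≤ 1. Then |w − 6| < 1 gives |w − 8| = |(w − 6) + (-2)| ≥ 2 − 1 = 1.
Hence |(8w + 12)/(w - 8) + 30| < 76|w − 6|/(2·1) = 38|w − 6|, which is < ϵ once |w − 6| < (1/38)ϵ.
Take δ = min(1, (1/38)ϵ). Then 0 < |w − 6| < δ forces both bounds, so |(8w + 12)/(w - 8) + 30| < ϵ.

δ = min(1, (1/38)ϵ)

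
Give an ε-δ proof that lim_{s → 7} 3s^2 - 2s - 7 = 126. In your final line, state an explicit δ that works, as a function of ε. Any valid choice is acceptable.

δ = min(2, ε/46)

Let ε > 0. We want δ > 0 such that 0 < |s − 7| < δ implies |(3s^2 - 2s - 7) − 126| < ε.
(3s^2 - 2s - 7) − 126 = 3s^2 - 2s - 133 = (s − 7)(3s + 19).
So |(3s^2 - 2s - 7) − 126| = |s − 7|·|3s + 19|.
Assume first that |s − 7| < 2, so |s| < 9. Then |3s + 19| ≤ 3·9 + 19 = 46.
Hence |(3s^2 - 2s - 7) − 126| ≤ 46|s − 7| < ε provided |s − 7| < ε/46.
Choosing δ = min(2, ε/46) ensures both conditions, hence |(3s^2 - 2s - 7) − 126| < ε.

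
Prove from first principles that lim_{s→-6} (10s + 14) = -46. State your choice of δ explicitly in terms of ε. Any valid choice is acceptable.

Let ε > 0 be given. We need δ > 0 so that 0 < |s + 6| < δ implies |(10s + 14) + 46| < ε.
Since (10s + 14) + 46 = 10(s + 6), we have |(10s + 14) + 46| = 10|s + 6|.
Thus it suffices that |s + 6| < ε/10.
Take δ = ε/10. If 0 < |s + 6| < δ then |(10s + 14) + 46| = 10|s + 6| < 10·(ε/10) = ε.

δ = ε/10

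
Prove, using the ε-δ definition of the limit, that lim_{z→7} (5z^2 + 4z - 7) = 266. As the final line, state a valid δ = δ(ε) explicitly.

δ = min(2, ε/84)

Let ε > 0. We want δ > 0 such that 0 < |z − 7| < δ implies |(5z^2 + 4z - 7) − 266| < ε.
(5z^2 + 4z - 7) − 266 = 5z^2 + 4z - 273 = (z − 7)(5z + 39).
So |(5z^2 + 4z - 7) − 266| = |z − 7|·|5z + 39|.
Require δ ≤ 2. Then |z − 7| < 2 gives |z| < 9, and by the triangle inequality |5z + 39| ≤ 5·9 + 39 = 84.
Hence |(5z^2 + 4z - 7) − 266| ≤ 84|z − 7| < ε provided |z − 7| < ε/84.
Take δ = min(2, ε/84). Then 0 < |z − 7| < δ gives both |z − 7| < 2 and |z − 7| < ε/84, so |(5z^2 + 4z - 7) − 266| < ε.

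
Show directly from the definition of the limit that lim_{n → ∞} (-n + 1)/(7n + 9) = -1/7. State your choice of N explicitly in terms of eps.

N = (16/49)/eps

Let eps > 0. For n ≥ 1, |(-n + 1)/(7n + 9) + 1/7| = |16|/(7(7n + 9)) = 16/(7(7n + 9)).
Since 7n + 9 ≥ 7n for n ≥ 1, this is ≤ 16/(7·7n) = (16/49)/n.
So |(-n + 1)/(7n + 9) + 1/7| < eps whenever n > (16/49)/eps.
Take N = (16/49)/eps. If n > N then |(-n + 1)/(7n + 9) + 1/7| ≤ (16/49)/n < eps.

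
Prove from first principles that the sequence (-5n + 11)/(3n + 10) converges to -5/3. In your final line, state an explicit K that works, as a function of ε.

K = (83/9)/ε

Suppose ε > 0. For n ≥ 1, |(-5n + 11)/(3n + 10) + 5/3| = |83|/(3(3n + 10)) = 83/(3(3n + 10)).
Since 3n + 10 ≥ 3n for n ≥ 1, this is ≤ 83/(3·3n) = (83/9)/n.
So |(-5n + 11)/(3n + 10) + 5/3| < ε whenever n > (83/9)/ε.
Take K = (83/9)/ε. If n > K then |(-5n + 11)/(3n + 10) + 5/3| ≤ (83/9)/n < ε.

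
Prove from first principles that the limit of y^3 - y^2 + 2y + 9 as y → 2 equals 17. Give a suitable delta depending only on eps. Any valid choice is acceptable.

delta = min(2, eps/24)

Fix eps > 0. We want delta > 0 such that 0 < |y − 2| < delta implies |(y^3 - y^2 + 2y + 9) − 17| < eps.
(y^3 - y^2 + 2y + 9) − 17 = y^3 - y^2 + 2y - 8 = (y − 2)(y^2 + y + 4).
So |(y^3 - y^2 + 2y + 9) − 17| = |y − 2|·|y^2 + y + 4|.
Require delta ≤ 2. Then |y − 2| < 2 gives |y| < 4, and by the triangle inequality |y^2 + y + 4| ≤ 4^2 + 4 + 4 = 24.
Hence |(y^3 - y^2 + 2y + 9) − 17| ≤ 24|y − 2| < eps provided |y − 2| < eps/24.
Take delta = min(2, eps/24). Then 0 < |y − 2| < delta gives both |y − 2| < 2 and |y − 2| < eps/24, so |(y^3 - y^2 + 2y + 9) − 17| < eps.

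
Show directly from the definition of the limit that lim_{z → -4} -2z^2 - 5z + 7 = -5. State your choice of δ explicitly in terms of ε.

Suppose ε > 0. We want δ > 0 such that 0 < |z + 4| < δ implies |(-2z^2 - 5z + 7) + 5| < ε.
(-2z^2 - 5z + 7) + 5 = -2z^2 - 5z + 12 = (z + 4)(-2z + 3).
So |(-2z^2 - 5z + 7) + 5| = |z + 4|·|-2z + 3|.
Require δ ≤ 2. Then |z + 4| < 2 gives |z| < 6, and by the triangle inequality |-2z + 3| ≤ 2·6 + 3 = 15.
Hence |(-2z^2 - 5z + 7) + 5| ≤ 15|z + 4| < ε provided |z + 4| < ε/15.
Choosing δ = min(2, ε/15) ensures both conditions, hence |(-2z^2 - 5z + 7) + 5| < ε.

δ = min(2, ε/15)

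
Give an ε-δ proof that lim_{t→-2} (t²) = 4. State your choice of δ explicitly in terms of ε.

Let ε > 0 be given. We seek δ > 0 with 0 < |t + 2| < δ ⇒ |t² − 4| < ε.
Factor: t² − 4 = (t + 2)(t - 2), so |t² − 4| = |t + 2|·|t - 2|.
Impose δ ≤ 1 so that |t| < 3; then |t - 2| ≤ 5.
Hence |t² − 4| ≤ 5|t + 2|, which is < ε once |t + 2| < ε/5.
Take δ = min(1, ε/5). If 0 < |t + 2| < δ then both bounds hold and |t² − 4| ≤ 5|t + 2| < 5·(ε/5) = ε.

δ = min(1, ε/5)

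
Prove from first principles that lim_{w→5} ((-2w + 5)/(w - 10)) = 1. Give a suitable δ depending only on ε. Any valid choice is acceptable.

Let ε > 0 be given. We want δ > 0 with 0 < |w − 5| < δ ⇒ |(-2w + 5)/(w - 10) − 1| < ε.
Combining over a common denominator, (-2w + 5)/(w - 10) − 1 = [(-2w + 5)·(-5) − (-5)·(w - 10)] / [(-5)·(w - 10)] = 15(w − 5) / ((-5)(w - 10)).
So |(-2w + 5)/(w - 10) − 1| = 15|w − 5| / (5·|w − 10|).
Restrict δ ≤ 5/2. Then |w − 5| < 5/2 gives |w − 10| = |(w − 5) + (-5)| ≥ 5 − 5/2 = 5/2.
Hence |(-2w + 5)/(w - 10) − 1| < 15|w − 5|/(5·(5/2)) = (6/5)|w − 5|, which is < ε once |w − 5| < (5/6)ε.
Take δ = min(5/2, (5/6)ε). Then 0 < |w − 5| < δ forces both bounds, so |(-2w + 5)/(w - 10) − 1| < ε.

δ = min(5/2, (5/6)ε)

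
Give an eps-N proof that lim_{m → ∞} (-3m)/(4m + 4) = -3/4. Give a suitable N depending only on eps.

Let eps > 0. For m ≥ 1, |(-3m)/(4m + 4) + 3/4| = |12|/(4(4m + 4)) = 12/(4(4m + 4)).
Since 4m + 4 ≥ 4m for m ≥ 1, this is ≤ 12/(4·4m) = (3/4)/m.
So |(-3m)/(4m + 4) + 3/4| < eps whenever m > (3/4)/eps.
Take N = (3/4)/eps. If m > N then |(-3m)/(4m + 4) + 3/4| ≤ (3/4)/m < eps.

N = (3/4)/eps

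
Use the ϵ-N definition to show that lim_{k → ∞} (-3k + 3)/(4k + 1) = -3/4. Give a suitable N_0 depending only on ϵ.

Suppose ϵ > 0. For k ≥ 1, |(-3k + 3)/(4k + 1) + 3/4| = |15|/(4(4k + 1)) = 15/(4(4k + 1)).
Since 4k + 1 ≥ 4k for k ≥ 1, this is ≤ 15/(4·4k) = (15/16)/k.
So |(-3k + 3)/(4k + 1) + 3/4| < ϵ whenever k > (15/16)/ϵ.
Take N_0 = (15/16)/ϵ. If k > N_0 then |(-3k + 3)/(4k + 1) + 3/4| ≤ (15/16)/k < ϵ.

N_0 = (15/16)/ϵ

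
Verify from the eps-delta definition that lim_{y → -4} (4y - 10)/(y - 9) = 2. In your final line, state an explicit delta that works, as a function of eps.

Let eps > 0. We want delta > 0 with 0 < |y + 4| < delta ⇒ |(4y - 10)/(y - 9) − 2| < eps.
Combining over a common denominator, (4y - 10)/(y - 9) − 2 = [(4y - 10)·(-13) − (-26)·(y - 9)] / [(-13)·(y - 9)] = -26(y + 4) / ((-13)(y - 9)).
So |(4y - 10)/(y - 9) − 2| = 26|y + 4| / (13·|y − 9|).
Require delta ≤ 13/2, so |y − 9| ≥ |-13| − |y + 4| > 13 − 13/2 = 13/2.
Hence |(4y - 10)/(y - 9) − 2| < 26|y + 4|/(13·(13/2)) = (4/13)|y + 4|, which is < eps once |y + 4| < (13/4)eps.
Take delta = min(13/2, (13/4)eps). Then 0 < |y + 4| < delta forces both bounds, so |(4y - 10)/(y - 9) − 2| < eps.

delta = min(13/2, (13/4)eps)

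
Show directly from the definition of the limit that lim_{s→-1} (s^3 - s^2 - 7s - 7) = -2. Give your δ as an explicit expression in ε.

δ = min(1, ε/13)

Let ε > 0 be given. We want δ > 0 such that 0 < |s + 1| < δ implies |(s^3 - s^2 - 7s - 7) + 2| < ε.
(s^3 - s^2 - 7s - 7) + 2 = s^3 - s^2 - 7s - 5 = (s + 1)(s^2 - 2s - 5).
So |(s^3 - s^2 - 7s - 7) + 2| = |s + 1|·|s^2 - 2s - 5|.
Require δ ≤ 1. Then |s + 1| < 1 gives |s| < 2, and by the triangle inequality |s^2 - 2s - 5| ≤ 2^2 + 2·2 + 5 = 13.
Hence |(s^3 - s^2 - 7s - 7) + 2| ≤ 13|s + 1| < ε provided |s + 1| < ε/13.
Take δ = min(1, ε/13). Then 0 < |s + 1| < δ gives both |s + 1| < 1 and |s + 1| < ε/13, so |(s^3 - s^2 - 7s - 7) + 2| < ε.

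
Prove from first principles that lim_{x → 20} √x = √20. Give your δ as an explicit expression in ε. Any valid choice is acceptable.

Let ε > 0. We want δ > 0 such that 0 < |x − 20| < δ implies |√x − √20| < ε.
Rationalise: √x − √20 = (x − 20)/(√x + √20), so |√x − √20| = |x − 20|/(√x + √20).
Restrict δ ≤ 20 so that |x − 20| < 20 forces x > 0, and then √x + √20 > √20.
Hence |√x − √20| < |x − 20|/√20, which is < ε once |x − 20| < √20·ε.
Take δ = min(20, √20·ε). If 0 < |x − 20| < δ then x > 0 and |√x − √20| < |x − 20|/√20 < ε.

δ = min(20, √20·ε)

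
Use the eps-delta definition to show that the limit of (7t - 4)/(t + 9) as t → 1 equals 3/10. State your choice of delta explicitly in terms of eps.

Let eps > 0. We want delta > 0 with 0 < |t − 1| < delta ⇒ |(7t - 4)/(t + 9) − (3/10)| < eps.
Combining over a common denominator, (7t - 4)/(t + 9) − (3/10) = [(7t - 4)·10 − 3·(t + 9)] / [10·(t + 9)] = 67(t − 1) / (10(t + 9)).
So |(7t - 4)/(t + 9) − (3/10)| = 67|t − 1| / (10·|t + 9|).
Require delta ≤ 5, so |t + 9| ≥ |10| − |t − 1| > 10 − 5 = 5.
Hence |(7t - 4)/(t + 9) − (3/10)| < 67|t − 1|/(10·5) = (67/50)|t − 1|, which is < eps once |t − 1| < (50/67)eps.
Take delta = min(5, (50/67)eps). Then 0 < |t − 1| < delta forces both bounds, so |(7t - 4)/(t + 9) − (3/10)| < eps.

delta = min(5, (50/67)eps)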